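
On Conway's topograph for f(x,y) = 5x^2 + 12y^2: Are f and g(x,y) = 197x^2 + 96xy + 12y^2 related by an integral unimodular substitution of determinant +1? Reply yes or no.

D₁ = -240, D₂ = -240
f: reduced (well bottom): (5,0,12) with a≤c, −a<b≤a
g: flip: (197,96,12)→(12,-96,197)
g: translate: b→0 (≡-96 mod 24), so (12,-96,197)→(12,0,5)
g: flip: (12,0,5)→(5,0,12)
g: reduced (well bottom): (5,0,12) with a≤c, −a<b≤a
reduced forms (5, 0, 12) vs (5, 0, 12) ⇒ equivalent

yes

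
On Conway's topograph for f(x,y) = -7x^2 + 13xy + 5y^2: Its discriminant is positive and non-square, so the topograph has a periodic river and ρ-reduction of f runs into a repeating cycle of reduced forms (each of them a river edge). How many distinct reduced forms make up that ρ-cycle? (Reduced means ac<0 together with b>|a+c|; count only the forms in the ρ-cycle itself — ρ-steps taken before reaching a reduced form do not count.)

D = 309, ⌊√D⌋ = 17
river: ρ → (5,17,-1)
river: ρ → (-1,17,5)
river: ρ → (5,13,-7)
river: ρ → (-7,15,3)
river: ρ → (3,15,-7)
river: ρ → (-7,13,5)
ρ-cycle length = 6 (tail of 0 descent steps not counted)

6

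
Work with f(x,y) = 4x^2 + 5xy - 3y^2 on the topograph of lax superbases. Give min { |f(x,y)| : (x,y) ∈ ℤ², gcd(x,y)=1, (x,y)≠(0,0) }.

river: ρ → (-3,7,2)
river: ρ → (2,5,-6)
river: ρ → (-6,7,1)
river: ρ → (1,7,-6)
river: ρ → (-6,5,2)
river: ρ → (2,7,-3)
river: ρ → (-3,5,4)
river: ρ → (4,3,-4)
river: ρ → (-4,5,3)
river: ρ → (3,7,-2)
river: ρ → (-2,5,6)
river: ρ → (6,7,-1)
river: ρ → (-1,7,6)
river: ρ → (6,5,-2)
river: ρ → (-2,7,3)
river: ρ → (3,5,-4)
river: ρ → (-4,3,4)
river: ρ → (4,5,-3)
closes: descent 0, river 18
min |a| on river = 1

1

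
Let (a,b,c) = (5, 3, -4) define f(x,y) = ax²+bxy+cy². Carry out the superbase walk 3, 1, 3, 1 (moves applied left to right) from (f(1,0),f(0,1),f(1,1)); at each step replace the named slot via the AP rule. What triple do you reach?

start (5,-4,4) = (f(1,0),f(0,1),f(1,1))
replace slot 3: 2·(5+(-4)) − 4 = -2 → (5,-4,-2)
replace slot 1: 2·((-4)+(-2)) − 5 = -17 → (-17,-4,-2)
replace slot 3: 2·((-17)+(-4)) − (-2) = -40 → (-17,-4,-40)
replace slot 1: 2·((-4)+(-40)) − (-17) = -71 → (-71,-4,-40)

-71,-4,-40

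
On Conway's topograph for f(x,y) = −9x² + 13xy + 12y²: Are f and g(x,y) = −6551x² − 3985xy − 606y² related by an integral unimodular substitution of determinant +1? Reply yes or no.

D₁ = 601, D₂ = 601
river cycle of f (length 66): (12, 11, -10), (-10, 9, 13), (13, 17, -6), (-6, 19, 10), (10, 21, -4), (-4, 19, 15), (15, 11, -8), (-8, 21, 5), (5, 19, -12), (-12, 5, 12), … (56 more)
river cycle of g (length 66): (-9, 13, 12), (12, 11, -10), (-10, 9, 13), (13, 17, -6), (-6, 19, 10), (10, 21, -4), (-4, 19, 15), (15, 11, -8), (-8, 21, 5), (5, 19, -12), … (56 more)
cycles coincide ⇒ equivalent

yes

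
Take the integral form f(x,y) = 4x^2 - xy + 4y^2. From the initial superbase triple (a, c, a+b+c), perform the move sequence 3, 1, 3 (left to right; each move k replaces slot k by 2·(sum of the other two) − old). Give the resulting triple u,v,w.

start (4,4,7) = (f(1,0),f(0,1),f(1,1))
replace slot 3: 2·(4+4) − 7 = 9 → (4,4,9)
replace slot 1: 2·(4+9) − 4 = 22 → (22,4,9)
replace slot 3: 2·(22+4) − 9 = 43 → (22,4,43)

22,4,43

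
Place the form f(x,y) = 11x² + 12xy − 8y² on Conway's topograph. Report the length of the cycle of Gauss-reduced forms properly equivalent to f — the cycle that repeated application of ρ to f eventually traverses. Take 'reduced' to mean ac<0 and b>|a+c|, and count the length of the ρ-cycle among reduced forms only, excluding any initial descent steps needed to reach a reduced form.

D = 496, ⌊√D⌋ = 22
river: ρ → (-8,20,3)
river: ρ → (3,22,-1)
river: ρ → (-1,22,3)
river: ρ → (3,20,-8)
river: ρ → (-8,12,11)
river: ρ → (11,10,-9)
river: ρ → (-9,8,12)
river: ρ → (12,16,-5)
river: ρ → (-5,14,15)
river: ρ → (15,16,-4)
river: ρ → (-4,16,15)
river: ρ → (15,14,-5)
river: ρ → (-5,16,12)
river: ρ → (12,8,-9)
river: ρ → (-9,10,11)
river: ρ → (11,12,-8)
ρ-cycle length = 16 (tail of 0 descent steps not counted)

16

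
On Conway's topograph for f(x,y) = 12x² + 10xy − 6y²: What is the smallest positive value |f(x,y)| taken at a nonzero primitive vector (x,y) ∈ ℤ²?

river: ρ → (-6,14,8)
river: ρ → (8,18,-2)
river: ρ → (-2,18,8)
river: ρ → (8,14,-6)
river: ρ → (-6,10,12)
river: ρ → (12,14,-4)
river: ρ → (-4,18,4)
river: ρ → (4,14,-12)
river: ρ → (-12,10,6)
river: ρ → (6,14,-8)
river: ρ → (-8,18,2)
river: ρ → (2,18,-8)
river: ρ → (-8,14,6)
river: ρ → (6,10,-12)
river: ρ → (-12,14,4)
river: ρ → (4,18,-4)
river: ρ → (-4,14,12)
river: ρ → (12,10,-6)
closes: descent 0, river 18
min |a| on river = 2

2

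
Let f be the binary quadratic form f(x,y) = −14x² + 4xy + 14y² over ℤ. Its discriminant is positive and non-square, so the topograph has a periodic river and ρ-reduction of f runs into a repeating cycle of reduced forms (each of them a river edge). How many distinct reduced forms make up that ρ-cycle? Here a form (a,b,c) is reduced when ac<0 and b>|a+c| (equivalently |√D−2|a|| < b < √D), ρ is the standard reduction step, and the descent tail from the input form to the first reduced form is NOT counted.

D = 800, ⌊√D⌋ = 28
river: ρ → (14,24,-4)
river: ρ → (-4,24,14)
river: ρ → (14,4,-14)
river: ρ → (-14,24,4)
river: ρ → (4,24,-14)
river: ρ → (-14,4,14)
ρ-cycle length = 6 (tail of 0 descent steps not counted)

6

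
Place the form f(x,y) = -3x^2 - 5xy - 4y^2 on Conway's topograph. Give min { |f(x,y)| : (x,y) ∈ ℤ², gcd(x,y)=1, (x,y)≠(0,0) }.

translate: b→-1 (≡5 mod 6), so (3,5,4)→(3,-1,2)
flip: (3,-1,2)→(2,1,3)
reduced (well bottom): (2,1,3) with a≤c, −a<b≤a
well minimum |f| = |-2| = 2 (negative-definite)

2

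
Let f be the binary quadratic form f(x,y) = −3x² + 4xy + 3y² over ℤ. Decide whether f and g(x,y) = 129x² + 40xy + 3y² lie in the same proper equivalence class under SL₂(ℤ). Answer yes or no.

D₁ = 52, D₂ = 52
river cycle of f (length 10): (3, 2, -4), (-4, 6, 1), (1, 6, -4), (-4, 2, 3), (3, 4, -3), (-3, 2, 4), (4, 6, -1), (-1, 6, 4), (4, 2, -3), (-3, 4, 3)
river cycle of g (length 10): (3, 2, -4), (-4, 6, 1), (1, 6, -4), (-4, 2, 3), (3, 4, -3), (-3, 2, 4), (4, 6, -1), (-1, 6, 4), (4, 2, -3), (-3, 4, 3)
cycles coincide ⇒ equivalent

yes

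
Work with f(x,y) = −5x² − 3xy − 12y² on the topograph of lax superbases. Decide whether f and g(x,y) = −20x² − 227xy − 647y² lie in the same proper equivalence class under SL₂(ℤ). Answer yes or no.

D₁ = -231, D₂ = -231
f is negative-definite; reduce −f:
−f: reduced (well bottom): (5,3,12) with a≤c, −a<b≤a
flip sign back: reduced form of f is (-5,-3,-12)
g is negative-definite; reduce −g:
−g: translate: b→-13 (≡227 mod 40), so (20,227,647)→(20,-13,5)
−g: flip: (20,-13,5)→(5,13,20)
−g: translate: b→3 (≡13 mod 10), so (5,13,20)→(5,3,12)
−g: reduced (well bottom): (5,3,12) with a≤c, −a<b≤a
flip sign back: reduced form of g is (-5,-3,-12)
reduced forms (-5, -3, -12) vs (-5, -3, -12) ⇒ equivalent

yes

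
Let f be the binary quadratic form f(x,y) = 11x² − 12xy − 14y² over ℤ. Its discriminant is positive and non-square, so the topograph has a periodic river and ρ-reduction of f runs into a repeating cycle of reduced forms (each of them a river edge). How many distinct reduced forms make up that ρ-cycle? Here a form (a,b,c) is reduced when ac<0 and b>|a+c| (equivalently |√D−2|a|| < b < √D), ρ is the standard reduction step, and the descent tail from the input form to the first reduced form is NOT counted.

D = 760, ⌊√D⌋ = 27
descent: ρ → (-14,12,11)  [lands on river]
river: ρ → (11,10,-15)
river: ρ → (-15,20,6)
river: ρ → (6,16,-21)
river: ρ → (-21,26,1)
river: ρ → (1,26,-21)
river: ρ → (-21,16,6)
river: ρ → (6,20,-15)
river: ρ → (-15,10,11)
river: ρ → (11,12,-14)
river: ρ → (-14,16,9)
river: ρ → (9,20,-10)
river: ρ → (-10,20,9)
river: ρ → (9,16,-14)
ρ-cycle length = 14 (tail of 1 descent step not counted)

14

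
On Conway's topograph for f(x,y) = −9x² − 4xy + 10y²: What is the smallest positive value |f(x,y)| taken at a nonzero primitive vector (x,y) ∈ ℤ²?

descent: ρ → (10,4,-9)  [lands on river]
river: ρ → (-9,14,5)
river: ρ → (5,16,-6)
river: ρ → (-6,8,13)
river: ρ → (13,18,-1)
river: ρ → (-1,18,13)
river: ρ → (13,8,-6)
river: ρ → (-6,16,5)
river: ρ → (5,14,-9)
river: ρ → (-9,4,10)
river: ρ → (10,16,-3)
river: ρ → (-3,14,15)
river: ρ → (15,16,-2)
river: ρ → (-2,16,15)
river: ρ → (15,14,-3)
river: ρ → (-3,16,10)
closes: descent 1, river 16
min |a| on river = 1

1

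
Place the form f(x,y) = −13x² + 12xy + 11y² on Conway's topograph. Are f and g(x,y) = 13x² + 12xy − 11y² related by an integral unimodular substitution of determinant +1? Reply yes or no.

D₁ = 716, D₂ = 716
river cycle of f (length 14): (11, 10, -14), (-14, 18, 7), (7, 24, -5), (-5, 26, 2), (2, 26, -5), (-5, 24, 7), (7, 18, -14), (-14, 10, 11), (11, 12, -13), (-13, 14, 10), … (4 more)
river cycle of g (length 14): (-11, 10, 14), (14, 18, -7), (-7, 24, 5), (5, 26, -2), (-2, 26, 5), (5, 24, -7), (-7, 18, 14), (14, 10, -11), (-11, 12, 13), (13, 14, -10), … (4 more)
cycles differ ⇒ inequivalent

no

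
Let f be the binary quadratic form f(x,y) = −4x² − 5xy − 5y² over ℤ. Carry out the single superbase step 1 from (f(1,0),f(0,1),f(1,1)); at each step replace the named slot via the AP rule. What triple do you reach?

start (-4,-5,-14) = (f(1,0),f(0,1),f(1,1))
replace slot 1: 2·((-5)+(-14)) − (-4) = -34 → (-34,-5,-14)

-34,-5,-14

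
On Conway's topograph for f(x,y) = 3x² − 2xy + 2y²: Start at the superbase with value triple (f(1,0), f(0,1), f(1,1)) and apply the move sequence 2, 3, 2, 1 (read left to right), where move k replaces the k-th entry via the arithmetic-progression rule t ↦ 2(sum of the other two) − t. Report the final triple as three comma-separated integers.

start (3,2,3) = (f(1,0),f(0,1),f(1,1))
replace slot 2: 2·(3+3) − 2 = 10 → (3,10,3)
replace slot 3: 2·(3+10) − 3 = 23 → (3,10,23)
replace slot 2: 2·(3+23) − 10 = 42 → (3,42,23)
replace slot 1: 2·(42+23) − 3 = 127 → (127,42,23)

127,42,23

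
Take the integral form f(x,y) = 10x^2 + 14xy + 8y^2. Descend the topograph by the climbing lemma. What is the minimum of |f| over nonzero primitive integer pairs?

translate: b→-6 (≡14 mod 20), so (10,14,8)→(10,-6,4)
flip: (10,-6,4)→(4,6,10)
translate: b→-2 (≡6 mod 8), so (4,6,10)→(4,-2,8)
reduced (well bottom): (4,-2,8) with a≤c, −a<b≤a
well minimum = a = 4

4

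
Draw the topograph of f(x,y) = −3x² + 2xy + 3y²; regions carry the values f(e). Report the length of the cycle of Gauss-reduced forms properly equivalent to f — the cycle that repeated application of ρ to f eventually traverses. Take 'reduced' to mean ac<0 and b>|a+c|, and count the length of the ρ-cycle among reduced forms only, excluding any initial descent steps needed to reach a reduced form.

D = 40, ⌊√D⌋ = 6
river: ρ → (3,4,-2)
river: ρ → (-2,4,3)
river: ρ → (3,2,-3)
river: ρ → (-3,4,2)
river: ρ → (2,4,-3)
river: ρ → (-3,2,3)
ρ-cycle length = 6 (tail of 0 descent steps not counted)

6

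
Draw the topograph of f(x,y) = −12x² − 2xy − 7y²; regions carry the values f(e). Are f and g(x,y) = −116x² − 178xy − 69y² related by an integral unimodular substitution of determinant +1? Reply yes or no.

D₁ = -332, D₂ = -332
f is negative-definite; reduce −f:
−f: flip: (12,2,7)→(7,-2,12)
−f: reduced (well bottom): (7,-2,12) with a≤c, −a<b≤a
flip sign back: reduced form of f is (-7,2,-12)
g is negative-definite; reduce −g:
−g: translate: b→-54 (≡178 mod 232), so (116,178,69)→(116,-54,7)
−g: flip: (116,-54,7)→(7,54,116)
−g: translate: b→-2 (≡54 mod 14), so (7,54,116)→(7,-2,12)
−g: reduced (well bottom): (7,-2,12) with a≤c, −a<b≤a
flip sign back: reduced form of g is (-7,2,-12)
reduced forms (-7, 2, -12) vs (-7, 2, -12) ⇒ equivalent

yes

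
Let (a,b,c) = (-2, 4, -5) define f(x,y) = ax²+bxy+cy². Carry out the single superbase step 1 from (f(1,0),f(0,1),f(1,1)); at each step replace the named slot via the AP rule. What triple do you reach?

start (-2,-5,-3) = (f(1,0),f(0,1),f(1,1))
replace slot 1: 2·((-5)+(-3)) − (-2) = -14 → (-14,-5,-3)

-14,-5,-3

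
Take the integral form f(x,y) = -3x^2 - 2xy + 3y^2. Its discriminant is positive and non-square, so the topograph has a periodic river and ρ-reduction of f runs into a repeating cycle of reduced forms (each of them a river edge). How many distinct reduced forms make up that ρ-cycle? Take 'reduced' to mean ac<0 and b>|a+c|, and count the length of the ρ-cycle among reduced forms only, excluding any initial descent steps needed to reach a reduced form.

D = 40, ⌊√D⌋ = 6
descent: ρ → (3,2,-3)  [lands on river]
river: ρ → (-3,4,2)
river: ρ → (2,4,-3)
river: ρ → (-3,2,3)
river: ρ → (3,4,-2)
river: ρ → (-2,4,3)
ρ-cycle length = 6 (tail of 1 descent step not counted)

6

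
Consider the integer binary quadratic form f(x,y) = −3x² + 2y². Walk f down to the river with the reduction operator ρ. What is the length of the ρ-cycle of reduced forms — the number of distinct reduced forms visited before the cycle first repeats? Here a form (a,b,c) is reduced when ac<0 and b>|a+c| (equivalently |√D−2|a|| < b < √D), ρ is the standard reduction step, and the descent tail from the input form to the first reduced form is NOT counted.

D = 24, ⌊√D⌋ = 4
descent: ρ → (2,4,-1)  [lands on river]
river: ρ → (-1,4,2)
ρ-cycle length = 2 (tail of 1 descent step not counted)

2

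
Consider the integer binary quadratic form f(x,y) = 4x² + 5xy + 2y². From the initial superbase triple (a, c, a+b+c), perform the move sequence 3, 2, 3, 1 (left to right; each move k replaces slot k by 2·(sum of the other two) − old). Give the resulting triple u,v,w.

start (4,2,11) = (f(1,0),f(0,1),f(1,1))
replace slot 3: 2·(4+2) − 11 = 1 → (4,2,1)
replace slot 2: 2·(4+1) − 2 = 8 → (4,8,1)
replace slot 3: 2·(4+8) − 1 = 23 → (4,8,23)
replace slot 1: 2·(8+23) − 4 = 58 → (58,8,23)

58,8,23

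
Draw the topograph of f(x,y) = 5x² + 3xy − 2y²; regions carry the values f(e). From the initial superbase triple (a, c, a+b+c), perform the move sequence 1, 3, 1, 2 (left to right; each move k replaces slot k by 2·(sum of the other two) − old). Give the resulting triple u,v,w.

start (5,-2,6) = (f(1,0),f(0,1),f(1,1))
replace slot 1: 2·((-2)+6) − 5 = 3 → (3,-2,6)
replace slot 3: 2·(3+(-2)) − 6 = -4 → (3,-2,-4)
replace slot 1: 2·((-2)+(-4)) − 3 = -15 → (-15,-2,-4)
replace slot 2: 2·((-15)+(-4)) − (-2) = -36 → (-15,-36,-4)

-15,-36,-4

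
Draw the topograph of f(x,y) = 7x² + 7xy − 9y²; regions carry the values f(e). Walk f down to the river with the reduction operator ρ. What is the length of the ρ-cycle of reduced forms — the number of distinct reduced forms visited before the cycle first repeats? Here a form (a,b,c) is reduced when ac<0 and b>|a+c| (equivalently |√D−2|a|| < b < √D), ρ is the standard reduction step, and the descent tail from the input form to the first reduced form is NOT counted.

D = 301, ⌊√D⌋ = 17
river: ρ → (-9,11,5)
river: ρ → (5,9,-11)
river: ρ → (-11,13,3)
river: ρ → (3,17,-1)
river: ρ → (-1,17,3)
river: ρ → (3,13,-11)
river: ρ → (-11,9,5)
river: ρ → (5,11,-9)
river: ρ → (-9,7,7)
river: ρ → (7,7,-9)
ρ-cycle length = 10 (tail of 0 descent steps not counted)

10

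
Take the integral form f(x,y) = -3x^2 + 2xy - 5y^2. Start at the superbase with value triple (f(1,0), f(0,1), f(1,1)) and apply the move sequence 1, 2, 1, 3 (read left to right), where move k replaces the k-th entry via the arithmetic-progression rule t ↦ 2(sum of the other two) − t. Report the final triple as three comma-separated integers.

start (-3,-5,-6) = (f(1,0),f(0,1),f(1,1))
replace slot 1: 2·((-5)+(-6)) − (-3) = -19 → (-19,-5,-6)
replace slot 2: 2·((-19)+(-6)) − (-5) = -45 → (-19,-45,-6)
replace slot 1: 2·((-45)+(-6)) − (-19) = -83 → (-83,-45,-6)
replace slot 3: 2·((-83)+(-45)) − (-6) = -250 → (-83,-45,-250)

-83,-45,-250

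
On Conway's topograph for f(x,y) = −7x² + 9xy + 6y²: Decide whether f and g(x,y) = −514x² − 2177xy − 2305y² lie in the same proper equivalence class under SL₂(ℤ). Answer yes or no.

D₁ = 249, D₂ = 249
river cycle of f (length 16): (6, 15, -1), (-1, 15, 6), (6, 9, -7), (-7, 5, 8), (8, 11, -4), (-4, 13, 5), (5, 7, -10), (-10, 13, 2), (2, 15, -3), (-3, 15, 2), … (6 more)
river cycle of g (length 16): (-7, 9, 6), (6, 15, -1), (-1, 15, 6), (6, 9, -7), (-7, 5, 8), (8, 11, -4), (-4, 13, 5), (5, 7, -10), (-10, 13, 2), (2, 15, -3), … (6 more)
cycles coincide ⇒ equivalent

yes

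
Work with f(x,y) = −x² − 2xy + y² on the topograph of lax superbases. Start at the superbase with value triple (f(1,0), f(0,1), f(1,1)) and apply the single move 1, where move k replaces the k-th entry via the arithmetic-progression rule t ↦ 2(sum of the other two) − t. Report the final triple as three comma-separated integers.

start (-1,1,-2) = (f(1,0),f(0,1),f(1,1))
replace slot 1: 2·(1+(-2)) − (-1) = -1 → (-1,1,-2)

-1,1,-2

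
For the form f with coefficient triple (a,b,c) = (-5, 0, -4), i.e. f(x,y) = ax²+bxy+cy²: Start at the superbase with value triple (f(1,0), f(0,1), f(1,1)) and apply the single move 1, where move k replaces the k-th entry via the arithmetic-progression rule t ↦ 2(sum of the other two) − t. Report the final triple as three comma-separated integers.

start (-5,-4,-9) = (f(1,0),f(0,1),f(1,1))
replace slot 1: 2·((-4)+(-9)) − (-5) = -21 → (-21,-4,-9)

-21,-4,-9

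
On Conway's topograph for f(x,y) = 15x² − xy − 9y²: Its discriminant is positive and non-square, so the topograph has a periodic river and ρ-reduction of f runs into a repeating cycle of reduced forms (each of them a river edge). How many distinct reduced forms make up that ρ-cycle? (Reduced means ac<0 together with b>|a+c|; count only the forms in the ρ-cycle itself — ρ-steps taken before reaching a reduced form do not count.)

D = 541, ⌊√D⌋ = 23
descent: ρ → (-9,19,5)  [lands on river]
river: ρ → (5,21,-5)
river: ρ → (-5,19,9)
river: ρ → (9,17,-7)
river: ρ → (-7,11,15)
river: ρ → (15,19,-3)
river: ρ → (-3,23,1)
river: ρ → (1,23,-3)
river: ρ → (-3,19,15)
river: ρ → (15,11,-7)
river: ρ → (-7,17,9)
river: ρ → (9,19,-5)
river: ρ → (-5,21,5)
river: ρ → (5,19,-9)
river: ρ → (-9,17,7)
river: ρ → (7,11,-15)
river: ρ → (-15,19,3)
river: ρ → (3,23,-1)
river: ρ → (-1,23,3)
river: ρ → (3,19,-15)
river: ρ → (-15,11,7)
river: ρ → (7,17,-9)
ρ-cycle length = 22 (tail of 1 descent step not counted)

22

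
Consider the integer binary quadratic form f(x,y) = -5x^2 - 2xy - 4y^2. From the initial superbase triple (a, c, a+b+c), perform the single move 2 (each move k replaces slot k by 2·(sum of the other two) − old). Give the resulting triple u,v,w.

start (-5,-4,-11) = (f(1,0),f(0,1),f(1,1))
replace slot 2: 2·((-5)+(-11)) − (-4) = -28 → (-5,-28,-11)

-5,-28,-11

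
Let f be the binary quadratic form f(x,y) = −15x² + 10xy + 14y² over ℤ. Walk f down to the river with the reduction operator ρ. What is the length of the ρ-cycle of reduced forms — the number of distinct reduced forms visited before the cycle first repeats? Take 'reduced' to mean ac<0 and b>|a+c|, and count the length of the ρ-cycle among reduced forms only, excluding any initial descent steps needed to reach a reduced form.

D = 940, ⌊√D⌋ = 30
river: ρ → (14,18,-11)
river: ρ → (-11,26,6)
river: ρ → (6,22,-19)
river: ρ → (-19,16,9)
river: ρ → (9,20,-15)
river: ρ → (-15,10,14)
ρ-cycle length = 6 (tail of 0 descent steps not counted)

6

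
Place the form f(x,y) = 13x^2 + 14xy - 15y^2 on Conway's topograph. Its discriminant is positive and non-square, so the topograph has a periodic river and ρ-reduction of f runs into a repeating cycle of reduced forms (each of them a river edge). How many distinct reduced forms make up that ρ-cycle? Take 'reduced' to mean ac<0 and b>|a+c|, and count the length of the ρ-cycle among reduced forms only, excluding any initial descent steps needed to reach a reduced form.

D = 976, ⌊√D⌋ = 31
river: ρ → (-15,16,12)
river: ρ → (12,8,-19)
river: ρ → (-19,30,1)
river: ρ → (1,30,-19)
river: ρ → (-19,8,12)
river: ρ → (12,16,-15)
river: ρ → (-15,14,13)
river: ρ → (13,12,-16)
river: ρ → (-16,20,9)
river: ρ → (9,16,-20)
river: ρ → (-20,24,5)
river: ρ → (5,26,-15)
river: ρ → (-15,4,16)
river: ρ → (16,28,-3)
river: ρ → (-3,26,25)
river: ρ → (25,24,-4)
river: ρ → (-4,24,25)
river: ρ → (25,26,-3)
river: ρ → (-3,28,16)
river: ρ → (16,4,-15)
river: ρ → (-15,26,5)
river: ρ → (5,24,-20)
river: ρ → (-20,16,9)
river: ρ → (9,20,-16)
river: ρ → (-16,12,13)
river: ρ → (13,14,-15)
ρ-cycle length = 26 (tail of 0 descent steps not counted)

26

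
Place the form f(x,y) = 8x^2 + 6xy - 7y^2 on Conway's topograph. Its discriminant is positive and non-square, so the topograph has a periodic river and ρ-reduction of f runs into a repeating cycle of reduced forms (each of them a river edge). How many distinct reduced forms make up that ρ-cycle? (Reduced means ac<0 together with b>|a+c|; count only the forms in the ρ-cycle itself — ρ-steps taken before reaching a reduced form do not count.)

D = 260, ⌊√D⌋ = 16
river: ρ → (-7,8,7)
river: ρ → (7,6,-8)
river: ρ → (-8,10,5)
river: ρ → (5,10,-8)
river: ρ → (-8,6,7)
river: ρ → (7,8,-7)
river: ρ → (-7,6,8)
river: ρ → (8,10,-5)
river: ρ → (-5,10,8)
river: ρ → (8,6,-7)
ρ-cycle length = 10 (tail of 0 descent steps not counted)

10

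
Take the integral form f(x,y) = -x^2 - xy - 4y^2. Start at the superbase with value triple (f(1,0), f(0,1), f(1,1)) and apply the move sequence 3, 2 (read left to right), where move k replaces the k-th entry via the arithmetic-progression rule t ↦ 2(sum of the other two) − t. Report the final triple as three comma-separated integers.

start (-1,-4,-6) = (f(1,0),f(0,1),f(1,1))
replace slot 3: 2·((-1)+(-4)) − (-6) = -4 → (-1,-4,-4)
replace slot 2: 2·((-1)+(-4)) − (-4) = -6 → (-1,-6,-4)

-1,-6,-4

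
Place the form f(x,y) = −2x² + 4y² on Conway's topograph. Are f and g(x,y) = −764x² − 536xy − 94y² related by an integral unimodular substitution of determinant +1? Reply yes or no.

D₁ = 32, D₂ = 32
river cycle of f (length 2): (-2, 4, 2), (2, 4, -2)
river cycle of g (length 2): (-2, 4, 2), (2, 4, -2)
cycles coincide ⇒ equivalent

yes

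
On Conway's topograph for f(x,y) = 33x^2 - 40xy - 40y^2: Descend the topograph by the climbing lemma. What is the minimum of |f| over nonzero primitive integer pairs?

descent: ρ → (-40,40,33)  [lands on river]
river: ρ → (33,26,-47)
river: ρ → (-47,68,12)
river: ρ → (12,76,-23)
river: ρ → (-23,62,33)
river: ρ → (33,70,-15)
river: ρ → (-15,80,8)
river: ρ → (8,80,-15)
river: ρ → (-15,70,33)
river: ρ → (33,62,-23)
river: ρ → (-23,76,12)
river: ρ → (12,68,-47)
river: ρ → (-47,26,33)
river: ρ → (33,40,-40)
closes: descent 1, river 14
min |a| on river = 8

8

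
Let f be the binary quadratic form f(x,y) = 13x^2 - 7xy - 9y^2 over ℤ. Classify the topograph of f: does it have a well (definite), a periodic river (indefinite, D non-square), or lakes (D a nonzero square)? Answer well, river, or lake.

D = b²−4ac = (-7)² − 4·13·(-9) = 517
D > 0 non-square ⇒ indefinite ⇒ periodic river

river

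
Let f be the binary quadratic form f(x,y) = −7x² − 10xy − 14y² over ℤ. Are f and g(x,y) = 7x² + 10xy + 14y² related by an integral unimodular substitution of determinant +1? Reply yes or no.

D₁ = -292, D₂ = -292
f is negative-definite; reduce −f:
−f: translate: b→-4 (≡10 mod 14), so (7,10,14)→(7,-4,11)
−f: reduced (well bottom): (7,-4,11) with a≤c, −a<b≤a
flip sign back: reduced form of f is (-7,4,-11)
g: translate: b→-4 (≡10 mod 14), so (7,10,14)→(7,-4,11)
g: reduced (well bottom): (7,-4,11) with a≤c, −a<b≤a
reduced forms (-7, 4, -11) vs (7, -4, 11) ⇒ inequivalent

no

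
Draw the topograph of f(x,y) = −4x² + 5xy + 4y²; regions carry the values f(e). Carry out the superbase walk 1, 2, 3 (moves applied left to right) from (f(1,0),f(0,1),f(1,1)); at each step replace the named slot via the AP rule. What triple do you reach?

start (-4,4,5) = (f(1,0),f(0,1),f(1,1))
replace slot 1: 2·(4+5) − (-4) = 22 → (22,4,5)
replace slot 2: 2·(22+5) − 4 = 50 → (22,50,5)
replace slot 3: 2·(22+50) − 5 = 139 → (22,50,139)

22,50,139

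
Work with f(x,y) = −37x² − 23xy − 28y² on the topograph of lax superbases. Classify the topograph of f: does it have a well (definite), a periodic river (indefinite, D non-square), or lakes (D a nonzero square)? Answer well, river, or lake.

D = b²−4ac = (-23)² − 4·(-37)·(-28) = -3615
D < 0 ⇒ definite ⇒ every region one sign ⇒ single well

well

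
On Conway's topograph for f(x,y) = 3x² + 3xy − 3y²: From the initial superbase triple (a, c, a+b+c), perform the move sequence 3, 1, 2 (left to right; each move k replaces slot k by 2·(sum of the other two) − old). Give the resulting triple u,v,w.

start (3,-3,3) = (f(1,0),f(0,1),f(1,1))
replace slot 3: 2·(3+(-3)) − 3 = -3 → (3,-3,-3)
replace slot 1: 2·((-3)+(-3)) − 3 = -15 → (-15,-3,-3)
replace slot 2: 2·((-15)+(-3)) − (-3) = -33 → (-15,-33,-3)

-15,-33,-3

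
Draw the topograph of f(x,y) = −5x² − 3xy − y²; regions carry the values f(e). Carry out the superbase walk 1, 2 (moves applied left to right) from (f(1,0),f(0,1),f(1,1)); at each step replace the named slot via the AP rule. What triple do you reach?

start (-5,-1,-9) = (f(1,0),f(0,1),f(1,1))
replace slot 1: 2·((-1)+(-9)) − (-5) = -15 → (-15,-1,-9)
replace slot 2: 2·((-15)+(-9)) − (-1) = -47 → (-15,-47,-9)

-15,-47,-9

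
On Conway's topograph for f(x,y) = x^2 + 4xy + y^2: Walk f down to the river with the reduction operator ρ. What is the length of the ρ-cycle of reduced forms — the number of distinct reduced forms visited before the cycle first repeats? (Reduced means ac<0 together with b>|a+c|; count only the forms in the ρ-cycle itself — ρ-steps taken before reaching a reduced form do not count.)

D = 12, ⌊√D⌋ = 3
descent: ρ → (1,2,-2)  [lands on river]
river: ρ → (-2,2,1)
ρ-cycle length = 2 (tail of 1 descent step not counted)

2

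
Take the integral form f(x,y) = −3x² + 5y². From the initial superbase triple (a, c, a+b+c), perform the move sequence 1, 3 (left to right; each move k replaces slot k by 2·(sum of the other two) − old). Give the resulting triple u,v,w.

start (-3,5,2) = (f(1,0),f(0,1),f(1,1))
replace slot 1: 2·(5+2) − (-3) = 17 → (17,5,2)
replace slot 3: 2·(17+5) − 2 = 42 → (17,5,42)

17,5,42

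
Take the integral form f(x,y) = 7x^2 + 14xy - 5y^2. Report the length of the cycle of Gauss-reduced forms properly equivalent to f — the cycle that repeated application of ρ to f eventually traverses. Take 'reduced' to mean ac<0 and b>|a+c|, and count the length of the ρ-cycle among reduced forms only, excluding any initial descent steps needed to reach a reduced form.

D = 336, ⌊√D⌋ = 18
river: ρ → (-5,16,4)
river: ρ → (4,16,-5)
river: ρ → (-5,14,7)
river: ρ → (7,14,-5)
ρ-cycle length = 4 (tail of 0 descent steps not counted)

4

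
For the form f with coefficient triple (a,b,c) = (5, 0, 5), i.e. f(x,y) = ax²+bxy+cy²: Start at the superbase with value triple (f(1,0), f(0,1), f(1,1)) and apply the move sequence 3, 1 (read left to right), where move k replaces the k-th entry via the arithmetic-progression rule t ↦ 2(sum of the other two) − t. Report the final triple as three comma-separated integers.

start (5,5,10) = (f(1,0),f(0,1),f(1,1))
replace slot 3: 2·(5+5) − 10 = 10 → (5,5,10)
replace slot 1: 2·(5+10) − 5 = 25 → (25,5,10)

25,5,10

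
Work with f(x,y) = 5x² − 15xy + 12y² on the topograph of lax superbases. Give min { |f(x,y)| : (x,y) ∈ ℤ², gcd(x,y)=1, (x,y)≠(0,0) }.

translate: b→5 (≡-15 mod 10), so (5,-15,12)→(5,5,2)
flip: (5,5,2)→(2,-5,5)
translate: b→-1 (≡-5 mod 4), so (2,-5,5)→(2,-1,2)
flip: (2,-1,2)→(2,1,2)
reduced (well bottom): (2,1,2) with a≤c, −a<b≤a
well minimum = a = 2

2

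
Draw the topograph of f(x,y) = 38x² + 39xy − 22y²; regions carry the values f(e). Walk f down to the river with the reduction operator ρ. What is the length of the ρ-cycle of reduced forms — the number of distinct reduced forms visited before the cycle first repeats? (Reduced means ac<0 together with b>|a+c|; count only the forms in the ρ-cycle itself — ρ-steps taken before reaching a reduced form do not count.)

D = 4865, ⌊√D⌋ = 69
river: ρ → (-22,49,28)
river: ρ → (28,63,-8)
river: ρ → (-8,65,20)
river: ρ → (20,55,-23)
river: ρ → (-23,37,38)
river: ρ → (38,39,-22)
ρ-cycle length = 6 (tail of 0 descent steps not counted)

6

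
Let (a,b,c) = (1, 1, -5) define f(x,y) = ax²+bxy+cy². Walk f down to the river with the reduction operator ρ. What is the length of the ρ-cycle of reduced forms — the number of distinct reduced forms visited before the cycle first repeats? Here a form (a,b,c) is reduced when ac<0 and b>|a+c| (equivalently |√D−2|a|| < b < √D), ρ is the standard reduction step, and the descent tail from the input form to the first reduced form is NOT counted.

D = 21, ⌊√D⌋ = 4
descent: ρ → (-5,-1,1)
descent: ρ → (1,3,-3)  [lands on river]
river: ρ → (-3,3,1)
ρ-cycle length = 2 (tail of 2 descent steps not counted)

2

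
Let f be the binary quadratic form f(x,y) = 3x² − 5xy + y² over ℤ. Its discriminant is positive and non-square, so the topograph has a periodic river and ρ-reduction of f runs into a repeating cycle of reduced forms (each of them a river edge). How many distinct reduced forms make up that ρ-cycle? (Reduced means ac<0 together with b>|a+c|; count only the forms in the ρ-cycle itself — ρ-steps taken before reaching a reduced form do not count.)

D = 13, ⌊√D⌋ = 3
descent: ρ → (1,3,-1)  [lands on river]
river: ρ → (-1,3,1)
ρ-cycle length = 2 (tail of 1 descent step not counted)

2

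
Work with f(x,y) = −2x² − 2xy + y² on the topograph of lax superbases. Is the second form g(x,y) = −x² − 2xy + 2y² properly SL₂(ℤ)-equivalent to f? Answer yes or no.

D₁ = 12, D₂ = 12
river cycle of f (length 2): (1, 2, -2), (-2, 2, 1)
river cycle of g (length 2): (2, 2, -1), (-1, 2, 2)
cycles differ ⇒ inequivalent

no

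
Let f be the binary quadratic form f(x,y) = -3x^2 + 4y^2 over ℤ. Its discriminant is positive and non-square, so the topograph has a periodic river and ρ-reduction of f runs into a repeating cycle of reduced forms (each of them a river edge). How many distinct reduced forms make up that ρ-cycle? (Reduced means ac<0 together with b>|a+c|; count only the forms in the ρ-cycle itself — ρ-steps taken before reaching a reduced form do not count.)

D = 48, ⌊√D⌋ = 6
descent: ρ → (4,0,-3)
descent: ρ → (-3,6,1)  [lands on river]
river: ρ → (1,6,-3)
ρ-cycle length = 2 (tail of 2 descent steps not counted)

2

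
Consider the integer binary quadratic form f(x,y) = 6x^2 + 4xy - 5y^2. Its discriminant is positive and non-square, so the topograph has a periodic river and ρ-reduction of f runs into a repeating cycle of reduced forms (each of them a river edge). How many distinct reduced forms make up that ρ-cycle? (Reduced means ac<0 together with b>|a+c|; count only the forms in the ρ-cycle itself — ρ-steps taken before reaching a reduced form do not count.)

D = 136, ⌊√D⌋ = 11
river: ρ → (-5,6,5)
river: ρ → (5,4,-6)
river: ρ → (-6,8,3)
river: ρ → (3,10,-3)
river: ρ → (-3,8,6)
river: ρ → (6,4,-5)
ρ-cycle length = 6 (tail of 0 descent steps not counted)

6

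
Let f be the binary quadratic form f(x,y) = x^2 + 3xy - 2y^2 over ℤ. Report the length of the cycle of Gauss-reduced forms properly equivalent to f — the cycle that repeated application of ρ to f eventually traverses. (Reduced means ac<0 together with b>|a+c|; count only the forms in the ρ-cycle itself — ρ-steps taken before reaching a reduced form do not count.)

D = 17, ⌊√D⌋ = 4
river: ρ → (-2,1,2)
river: ρ → (2,3,-1)
river: ρ → (-1,3,2)
river: ρ → (2,1,-2)
river: ρ → (-2,3,1)
river: ρ → (1,3,-2)
ρ-cycle length = 6 (tail of 0 descent steps not counted)

6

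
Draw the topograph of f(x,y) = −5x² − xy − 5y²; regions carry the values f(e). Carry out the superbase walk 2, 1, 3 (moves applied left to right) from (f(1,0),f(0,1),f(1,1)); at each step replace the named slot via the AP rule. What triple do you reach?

start (-5,-5,-11) = (f(1,0),f(0,1),f(1,1))
replace slot 2: 2·((-5)+(-11)) − (-5) = -27 → (-5,-27,-11)
replace slot 1: 2·((-27)+(-11)) − (-5) = -71 → (-71,-27,-11)
replace slot 3: 2·((-71)+(-27)) − (-11) = -185 → (-71,-27,-185)

-71,-27,-185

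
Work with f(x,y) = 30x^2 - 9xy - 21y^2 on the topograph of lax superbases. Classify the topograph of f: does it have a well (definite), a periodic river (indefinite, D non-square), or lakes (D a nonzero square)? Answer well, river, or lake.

D = b²−4ac = (-9)² − 4·30·(-21) = 2601
D = 51² is a perfect square ⇒ form factors over ℤ ⇒ lakes

lake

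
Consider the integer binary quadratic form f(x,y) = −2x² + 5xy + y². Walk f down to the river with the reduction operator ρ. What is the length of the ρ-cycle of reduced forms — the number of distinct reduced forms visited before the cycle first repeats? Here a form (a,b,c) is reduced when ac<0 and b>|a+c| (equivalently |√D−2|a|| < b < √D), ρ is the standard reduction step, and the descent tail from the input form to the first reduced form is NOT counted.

D = 33, ⌊√D⌋ = 5
river: ρ → (1,5,-2)
river: ρ → (-2,3,3)
river: ρ → (3,3,-2)
river: ρ → (-2,5,1)
ρ-cycle length = 4 (tail of 0 descent steps not counted)

4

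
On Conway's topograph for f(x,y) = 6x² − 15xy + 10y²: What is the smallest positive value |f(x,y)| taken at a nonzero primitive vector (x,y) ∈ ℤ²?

translate: b→-3 (≡-15 mod 12), so (6,-15,10)→(6,-3,1)
flip: (6,-3,1)→(1,3,6)
translate: b→1 (≡3 mod 2), so (1,3,6)→(1,1,4)
reduced (well bottom): (1,1,4) with a≤c, −a<b≤a
well minimum = a = 1

1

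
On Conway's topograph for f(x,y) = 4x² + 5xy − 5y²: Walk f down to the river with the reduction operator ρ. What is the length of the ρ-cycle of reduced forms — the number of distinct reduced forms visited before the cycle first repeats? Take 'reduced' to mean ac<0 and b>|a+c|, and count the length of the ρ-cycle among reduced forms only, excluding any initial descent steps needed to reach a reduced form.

D = 105, ⌊√D⌋ = 10
river: ρ → (-5,5,4)
river: ρ → (4,3,-6)
river: ρ → (-6,9,1)
river: ρ → (1,9,-6)
river: ρ → (-6,3,4)
river: ρ → (4,5,-5)
ρ-cycle length = 6 (tail of 0 descent steps not counted)

6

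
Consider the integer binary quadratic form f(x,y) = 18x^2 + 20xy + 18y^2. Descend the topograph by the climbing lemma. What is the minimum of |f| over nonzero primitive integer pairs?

translate: b→-16 (≡20 mod 36), so (18,20,18)→(18,-16,16)
flip: (18,-16,16)→(16,16,18)
reduced (well bottom): (16,16,18) with a≤c, −a<b≤a
well minimum = a = 16

16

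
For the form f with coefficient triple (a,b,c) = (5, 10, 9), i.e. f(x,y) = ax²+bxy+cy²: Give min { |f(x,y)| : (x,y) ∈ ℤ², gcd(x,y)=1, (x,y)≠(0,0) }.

translate: b→0 (≡10 mod 10), so (5,10,9)→(5,0,4)
flip: (5,0,4)→(4,0,5)
reduced (well bottom): (4,0,5) with a≤c, −a<b≤a
well minimum = a = 4

4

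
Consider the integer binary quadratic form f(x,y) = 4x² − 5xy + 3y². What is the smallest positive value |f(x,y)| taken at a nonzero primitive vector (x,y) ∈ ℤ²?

translate: b→3 (≡-5 mod 8), so (4,-5,3)→(4,3,2)
flip: (4,3,2)→(2,-3,4)
translate: b→1 (≡-3 mod 4), so (2,-3,4)→(2,1,3)
reduced (well bottom): (2,1,3) with a≤c, −a<b≤a
well minimum = a = 2

2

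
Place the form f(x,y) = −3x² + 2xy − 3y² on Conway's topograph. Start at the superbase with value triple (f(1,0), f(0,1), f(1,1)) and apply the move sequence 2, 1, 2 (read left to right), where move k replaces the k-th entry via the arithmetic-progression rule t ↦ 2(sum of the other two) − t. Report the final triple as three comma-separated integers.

start (-3,-3,-4) = (f(1,0),f(0,1),f(1,1))
replace slot 2: 2·((-3)+(-4)) − (-3) = -11 → (-3,-11,-4)
replace slot 1: 2·((-11)+(-4)) − (-3) = -27 → (-27,-11,-4)
replace slot 2: 2·((-27)+(-4)) − (-11) = -51 → (-27,-51,-4)

-27,-51,-4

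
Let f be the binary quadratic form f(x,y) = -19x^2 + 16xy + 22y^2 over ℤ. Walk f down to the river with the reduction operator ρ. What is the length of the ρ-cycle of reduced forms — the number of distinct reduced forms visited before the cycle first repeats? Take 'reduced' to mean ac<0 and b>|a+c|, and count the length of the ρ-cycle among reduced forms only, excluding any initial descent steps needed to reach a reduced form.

D = 1928, ⌊√D⌋ = 43
river: ρ → (22,28,-13)
river: ρ → (-13,24,26)
river: ρ → (26,28,-11)
river: ρ → (-11,38,11)
river: ρ → (11,28,-26)
river: ρ → (-26,24,13)
river: ρ → (13,28,-22)
river: ρ → (-22,16,19)
river: ρ → (19,22,-19)
river: ρ → (-19,16,22)
ρ-cycle length = 10 (tail of 0 descent steps not counted)

10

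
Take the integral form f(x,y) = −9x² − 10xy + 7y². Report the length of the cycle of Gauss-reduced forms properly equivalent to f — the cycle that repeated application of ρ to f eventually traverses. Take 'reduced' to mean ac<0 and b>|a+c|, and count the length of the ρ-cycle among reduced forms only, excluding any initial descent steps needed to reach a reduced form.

D = 352, ⌊√D⌋ = 18
descent: ρ → (7,10,-9)  [lands on river]
river: ρ → (-9,8,8)
river: ρ → (8,8,-9)
river: ρ → (-9,10,7)
river: ρ → (7,18,-1)
river: ρ → (-1,18,7)
ρ-cycle length = 6 (tail of 1 descent step not counted)

6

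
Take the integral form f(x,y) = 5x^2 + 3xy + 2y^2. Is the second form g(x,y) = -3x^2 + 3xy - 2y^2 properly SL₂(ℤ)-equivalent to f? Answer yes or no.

D₁ = -31, D₂ = -15
discriminants differ ⇒ not SL₂(ℤ)-equivalent

no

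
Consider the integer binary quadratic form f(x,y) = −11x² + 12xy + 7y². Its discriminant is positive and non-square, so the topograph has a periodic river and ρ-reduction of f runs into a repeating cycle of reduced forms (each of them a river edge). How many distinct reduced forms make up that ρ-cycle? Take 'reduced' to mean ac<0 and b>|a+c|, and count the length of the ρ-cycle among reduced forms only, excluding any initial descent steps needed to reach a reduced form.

D = 452, ⌊√D⌋ = 21
river: ρ → (7,16,-7)
river: ρ → (-7,12,11)
river: ρ → (11,10,-8)
river: ρ → (-8,6,13)
river: ρ → (13,20,-1)
river: ρ → (-1,20,13)
river: ρ → (13,6,-8)
river: ρ → (-8,10,11)
river: ρ → (11,12,-7)
river: ρ → (-7,16,7)
river: ρ → (7,12,-11)
river: ρ → (-11,10,8)
river: ρ → (8,6,-13)
river: ρ → (-13,20,1)
river: ρ → (1,20,-13)
river: ρ → (-13,6,8)
river: ρ → (8,10,-11)
river: ρ → (-11,12,7)
ρ-cycle length = 18 (tail of 0 descent steps not counted)

18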